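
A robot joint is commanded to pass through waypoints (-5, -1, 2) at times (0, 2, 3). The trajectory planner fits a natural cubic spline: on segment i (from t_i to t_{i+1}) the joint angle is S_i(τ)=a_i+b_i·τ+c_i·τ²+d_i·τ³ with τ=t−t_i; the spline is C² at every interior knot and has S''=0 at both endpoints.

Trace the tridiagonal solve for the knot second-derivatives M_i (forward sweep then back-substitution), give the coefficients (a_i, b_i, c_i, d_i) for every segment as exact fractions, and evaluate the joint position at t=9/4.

Δ: Δ0=2, Δ1=3
row 1: diag=6, rhs=6; c'=1/6, d'=1
back: M1=1
M: M0=0, M1=1, M2=0
seg 0: a=-5, c=M0/2=0, d=(M1−M0)/(6·2)=1/12, b=Δ0−h0·(2M0+M1)/6=5/3
seg 1: a=-1, c=M1/2=1/2, d=(M2−M1)/(6·1)=-1/6, b=Δ1−h1·(2M1+M2)/6=8/3
t_q=9/4 → seg 1, τ=1/4; S=-1+8/3·τ+1/2·τ²+-1/6·τ³=-39/128

  seg 0: a=-5 b=5/3 c=0 d=1/12
  seg 1: a=-1 b=8/3 c=1/2 d=-1/6
S(9/4) = -39/128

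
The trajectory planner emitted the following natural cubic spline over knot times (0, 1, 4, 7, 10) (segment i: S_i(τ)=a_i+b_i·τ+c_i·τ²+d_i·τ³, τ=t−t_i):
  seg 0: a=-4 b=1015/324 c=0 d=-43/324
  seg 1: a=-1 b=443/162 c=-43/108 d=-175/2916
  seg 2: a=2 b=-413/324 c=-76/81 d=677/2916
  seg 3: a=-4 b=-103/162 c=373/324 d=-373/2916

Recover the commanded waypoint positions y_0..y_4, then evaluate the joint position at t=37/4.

y_0=-4 y_1=-1 y_2=2 y_3=-4 y_4=1
S(37/4) = -2441/2304

y_0 = S_0(0) = a_0 = -4
y_1 = S_1(0) = a_1 = -1
y_2 = S_2(0) = a_2 = 2
y_3 = S_3(0) = a_3 = -4
y_4 = S_3(3) = 1
t_q=37/4 is in segment 3 (τ=9/4); S_3(τ)=-2441/2304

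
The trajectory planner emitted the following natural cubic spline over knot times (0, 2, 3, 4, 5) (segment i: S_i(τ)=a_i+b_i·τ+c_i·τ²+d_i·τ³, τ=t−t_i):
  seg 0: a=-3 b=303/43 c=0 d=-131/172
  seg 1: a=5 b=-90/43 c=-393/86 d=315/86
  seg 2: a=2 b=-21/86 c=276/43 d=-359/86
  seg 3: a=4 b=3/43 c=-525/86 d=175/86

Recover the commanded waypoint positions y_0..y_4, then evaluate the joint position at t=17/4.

y_0 = S_0(0) = a_0 = -3
y_1 = S_1(0) = a_1 = 5
y_2 = S_2(0) = a_2 = 2
y_3 = S_3(0) = a_3 = 4
y_4 = S_3(1) = 0
t_q=17/4 is in segment 3 (τ=1/4); S_3(τ)=20187/5504

y_0=-3 y_1=5 y_2=2 y_3=4 y_4=0
S(17/4) = 20187/5504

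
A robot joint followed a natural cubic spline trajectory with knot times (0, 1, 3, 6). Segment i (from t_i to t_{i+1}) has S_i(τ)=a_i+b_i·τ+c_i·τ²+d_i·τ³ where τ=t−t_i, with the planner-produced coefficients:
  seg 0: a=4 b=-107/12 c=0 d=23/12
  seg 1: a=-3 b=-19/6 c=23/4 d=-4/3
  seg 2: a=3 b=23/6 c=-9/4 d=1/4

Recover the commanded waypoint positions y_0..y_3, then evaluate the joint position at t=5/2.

y_0=4 y_1=-3 y_2=3 y_3=1
S(5/2) = 11/16

y_0 = S_0(0) = a_0 = 4
y_1 = S_1(0) = a_1 = -3
y_2 = S_2(0) = a_2 = 3
y_3 = S_2(3) = 1
t_q=5/2 is in segment 1 (τ=3/2); S_1(τ)=11/16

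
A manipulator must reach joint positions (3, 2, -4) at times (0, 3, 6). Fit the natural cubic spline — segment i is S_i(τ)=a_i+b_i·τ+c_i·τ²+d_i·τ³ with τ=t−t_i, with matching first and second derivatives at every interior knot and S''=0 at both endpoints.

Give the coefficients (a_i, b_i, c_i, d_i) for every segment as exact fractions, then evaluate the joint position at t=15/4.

  seg 0: a=3 b=1/12 c=0 d=-5/108
  seg 1: a=2 b=-7/6 c=-5/12 d=5/108
S(15/4) = 233/256

Δ: Δ0=-1/3, Δ1=-2
row 1: diag=12, rhs=-10; c'=1/4, d'=-5/6
back: M1=-5/6
M: M0=0, M1=-5/6, M2=0
seg 0: a=3, c=M0/2=0, d=(M1−M0)/(6·3)=-5/108, b=Δ0−h0·(2M0+M1)/6=1/12
seg 1: a=2, c=M1/2=-5/12, d=(M2−M1)/(6·3)=5/108, b=Δ1−h1·(2M1+M2)/6=-7/6
t_q=15/4 → seg 1, τ=3/4; S=2+-7/6·τ+-5/12·τ²+5/108·τ³=233/256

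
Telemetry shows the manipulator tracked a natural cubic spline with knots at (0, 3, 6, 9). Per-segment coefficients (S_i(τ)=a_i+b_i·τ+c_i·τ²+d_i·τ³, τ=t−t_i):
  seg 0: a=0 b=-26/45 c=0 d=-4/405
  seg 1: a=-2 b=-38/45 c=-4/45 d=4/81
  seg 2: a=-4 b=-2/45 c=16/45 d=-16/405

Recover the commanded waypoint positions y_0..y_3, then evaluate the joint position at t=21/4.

y_0=0 y_1=-2 y_2=-4 y_3=-2
S(21/4) = -303/80

y_0 = S_0(0) = a_0 = 0
y_1 = S_1(0) = a_1 = -2
y_2 = S_2(0) = a_2 = -4
y_3 = S_2(3) = -2
t_q=21/4 is in segment 1 (τ=9/4); S_1(τ)=-303/80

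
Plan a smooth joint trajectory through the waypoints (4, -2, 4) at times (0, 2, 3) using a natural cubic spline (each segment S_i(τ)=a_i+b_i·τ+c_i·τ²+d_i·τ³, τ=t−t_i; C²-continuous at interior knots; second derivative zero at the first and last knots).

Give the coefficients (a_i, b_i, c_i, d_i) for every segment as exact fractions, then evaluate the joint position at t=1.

  seg 0: a=4 b=-6 c=0 d=3/4
  seg 1: a=-2 b=3 c=9/2 d=-3/2
S(1) = -5/4

Δ: Δ0=-3, Δ1=6
row 1: diag=6, rhs=54; c'=1/6, d'=9
back: M1=9
M: M0=0, M1=9, M2=0
seg 0: a=4, c=M0/2=0, d=(M1−M0)/(6·2)=3/4, b=Δ0−h0·(2M0+M1)/6=-6
seg 1: a=-2, c=M1/2=9/2, d=(M2−M1)/(6·1)=-3/2, b=Δ1−h1·(2M1+M2)/6=3
t_q=1 → seg 0, τ=1; S=4+-6·τ+0·τ²+3/4·τ³=-5/4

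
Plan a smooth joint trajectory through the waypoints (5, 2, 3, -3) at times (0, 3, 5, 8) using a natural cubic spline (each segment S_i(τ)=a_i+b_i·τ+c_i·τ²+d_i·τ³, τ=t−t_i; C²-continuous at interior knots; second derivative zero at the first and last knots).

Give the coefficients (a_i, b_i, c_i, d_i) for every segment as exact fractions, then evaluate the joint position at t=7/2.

  seg 0: a=5 b=-13/8 c=0 d=5/72
  seg 1: a=2 b=1/4 c=5/8 d=-1/4
  seg 2: a=3 b=-1/4 c=-7/8 d=7/72
S(7/2) = 9/4

Δ: Δ0=-1, Δ1=1/2, Δ2=-2
row 1: diag=10, rhs=9; c'=1/5, d'=9/10
row 2: denom=10−2·1/5=48/5; d'=(-15−2·9/10)/(48/5)=-7/4
back: M2=-7/4
back: M1=9/10−1/5·-7/4=5/4
M: M0=0, M1=5/4, M2=-7/4, M3=0
seg 0: a=5, c=M0/2=0, d=(M1−M0)/(6·3)=5/72, b=Δ0−h0·(2M0+M1)/6=-13/8
seg 1: a=2, c=M1/2=5/8, d=(M2−M1)/(6·2)=-1/4, b=Δ1−h1·(2M1+M2)/6=1/4
seg 2: a=3, c=M2/2=-7/8, d=(M3−M2)/(6·3)=7/72, b=Δ2−h2·(2M2+M3)/6=-1/4
t_q=7/2 → seg 1, τ=1/2; S=2+1/4·τ+5/8·τ²+-1/4·τ³=9/4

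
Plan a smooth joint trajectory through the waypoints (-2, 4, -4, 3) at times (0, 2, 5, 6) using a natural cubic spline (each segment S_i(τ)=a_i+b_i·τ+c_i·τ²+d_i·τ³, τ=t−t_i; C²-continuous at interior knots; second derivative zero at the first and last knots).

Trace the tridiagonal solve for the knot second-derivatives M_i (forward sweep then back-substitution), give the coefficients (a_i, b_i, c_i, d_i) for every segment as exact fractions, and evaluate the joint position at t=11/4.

Δ: Δ0=3, Δ1=-8/3, Δ2=7
row 1: diag=10, rhs=-34; c'=3/10, d'=-17/5
row 2: denom=8−3·3/10=71/10; d'=(58−3·-17/5)/(71/10)=682/71
back: M2=682/71
back: M1=-17/5−3/10·682/71=-446/71
M: M0=0, M1=-446/71, M2=682/71, M3=0
seg 0: a=-2, c=M0/2=0, d=(M1−M0)/(6·2)=-223/426, b=Δ0−h0·(2M0+M1)/6=1085/213
seg 1: a=4, c=M1/2=-223/71, d=(M2−M1)/(6·3)=188/213, b=Δ1−h1·(2M1+M2)/6=-253/213
seg 2: a=-4, c=M2/2=341/71, d=(M3−M2)/(6·1)=-341/213, b=Δ2−h2·(2M2+M3)/6=809/213
t_q=11/4 → seg 1, τ=3/4; S=4+-253/213·τ+-223/71·τ²+188/213·τ³=487/284

  seg 0: a=-2 b=1085/213 c=0 d=-223/426
  seg 1: a=4 b=-253/213 c=-223/71 d=188/213
  seg 2: a=-4 b=809/213 c=341/71 d=-341/213
S(11/4) = 487/284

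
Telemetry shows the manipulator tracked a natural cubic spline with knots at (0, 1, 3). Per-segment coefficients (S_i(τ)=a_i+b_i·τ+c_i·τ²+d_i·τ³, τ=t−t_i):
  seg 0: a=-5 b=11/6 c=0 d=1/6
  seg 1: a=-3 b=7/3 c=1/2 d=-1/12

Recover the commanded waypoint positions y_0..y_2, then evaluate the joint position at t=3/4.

y_0 = S_0(0) = a_0 = -5
y_1 = S_1(0) = a_1 = -3
y_2 = S_1(2) = 3
t_q=3/4 is in segment 0 (τ=3/4); S_0(τ)=-455/128

y_0=-5 y_1=-3 y_2=3
S(3/4) = -455/128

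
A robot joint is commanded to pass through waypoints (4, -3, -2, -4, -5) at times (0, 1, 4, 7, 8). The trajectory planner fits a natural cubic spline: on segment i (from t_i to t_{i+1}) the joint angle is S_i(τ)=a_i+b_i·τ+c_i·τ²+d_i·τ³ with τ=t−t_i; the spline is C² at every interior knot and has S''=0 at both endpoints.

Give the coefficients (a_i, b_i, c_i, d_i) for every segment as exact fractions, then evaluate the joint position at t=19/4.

  seg 0: a=4 b=-5027/624 c=0 d=659/624
  seg 1: a=-3 b=-1525/312 c=659/208 d=-99/208
  seg 2: a=-2 b=61/48 c=-29/26 d=293/1872
  seg 3: a=-4 b=-373/312 c=61/208 d=-61/624
S(19/4) = -21409/13312

Δ: Δ0=-7, Δ1=1/3, Δ2=-2/3, Δ3=-1
row 1: diag=8, rhs=44; c'=3/8, d'=11/2
row 2: denom=12−3·3/8=87/8; d'=(-6−3·11/2)/(87/8)=-60/29
row 3: denom=8−3·8/29=208/29; d'=(-2−3·-60/29)/(208/29)=61/104
back: M3=61/104
back: M2=-60/29−8/29·61/104=-29/13
back: M1=11/2−3/8·-29/13=659/104
M: M0=0, M1=659/104, M2=-29/13, M3=61/104, M4=0
seg 0: a=4, c=M0/2=0, d=(M1−M0)/(6·1)=659/624, b=Δ0−h0·(2M0+M1)/6=-5027/624
seg 1: a=-3, c=M1/2=659/208, d=(M2−M1)/(6·3)=-99/208, b=Δ1−h1·(2M1+M2)/6=-1525/312
seg 2: a=-2, c=M2/2=-29/26, d=(M3−M2)/(6·3)=293/1872, b=Δ2−h2·(2M2+M3)/6=61/48
seg 3: a=-4, c=M3/2=61/208, d=(M4−M3)/(6·1)=-61/624, b=Δ3−h3·(2M3+M4)/6=-373/312
t_q=19/4 → seg 2, τ=3/4; S=-2+61/48·τ+-29/26·τ²+293/1872·τ³=-21409/13312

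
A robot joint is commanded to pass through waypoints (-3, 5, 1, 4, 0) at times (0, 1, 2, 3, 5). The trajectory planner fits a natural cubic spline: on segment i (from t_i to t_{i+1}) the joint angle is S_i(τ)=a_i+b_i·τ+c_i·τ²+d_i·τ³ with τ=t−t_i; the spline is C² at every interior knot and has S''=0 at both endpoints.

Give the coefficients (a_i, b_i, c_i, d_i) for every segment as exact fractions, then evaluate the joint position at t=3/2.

  seg 0: a=-3 b=1011/86 c=0 d=-323/86
  seg 1: a=5 b=21/43 c=-969/86 d=583/86
  seg 2: a=1 b=-147/86 c=390/43 d=-375/86
  seg 3: a=4 b=144/43 c=-345/86 d=115/172
S(3/2) = 2253/688

Δ: Δ0=8, Δ1=-4, Δ2=3, Δ3=-2
row 1: diag=4, rhs=-72; c'=1/4, d'=-18
row 2: denom=4−1·1/4=15/4; d'=(42−1·-18)/(15/4)=16
row 3: denom=6−1·4/15=86/15; d'=(-30−1·16)/(86/15)=-345/43
back: M3=-345/43
back: M2=16−4/15·-345/43=780/43
back: M1=-18−1/4·780/43=-969/43
M: M0=0, M1=-969/43, M2=780/43, M3=-345/43, M4=0
seg 0: a=-3, c=M0/2=0, d=(M1−M0)/(6·1)=-323/86, b=Δ0−h0·(2M0+M1)/6=1011/86
seg 1: a=5, c=M1/2=-969/86, d=(M2−M1)/(6·1)=583/86, b=Δ1−h1·(2M1+M2)/6=21/43
seg 2: a=1, c=M2/2=390/43, d=(M3−M2)/(6·1)=-375/86, b=Δ2−h2·(2M2+M3)/6=-147/86
seg 3: a=4, c=M3/2=-345/86, d=(M4−M3)/(6·2)=115/172, b=Δ3−h3·(2M3+M4)/6=144/43
t_q=3/2 → seg 1, τ=1/2; S=5+21/43·τ+-969/86·τ²+583/86·τ³=2253/688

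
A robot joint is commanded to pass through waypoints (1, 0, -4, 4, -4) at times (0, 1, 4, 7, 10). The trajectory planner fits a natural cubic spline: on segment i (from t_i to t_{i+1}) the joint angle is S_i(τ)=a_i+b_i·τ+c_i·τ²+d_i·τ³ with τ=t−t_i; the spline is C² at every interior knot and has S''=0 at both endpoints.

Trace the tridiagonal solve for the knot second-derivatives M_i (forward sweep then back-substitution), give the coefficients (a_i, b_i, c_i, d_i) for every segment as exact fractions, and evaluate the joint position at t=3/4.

Δ: Δ0=-1, Δ1=-4/3, Δ2=8/3, Δ3=-8/3
row 1: diag=8, rhs=-2; c'=3/8, d'=-1/4
row 2: denom=12−3·3/8=87/8; d'=(24−3·-1/4)/(87/8)=66/29
row 3: denom=12−3·8/29=324/29; d'=(-32−3·66/29)/(324/29)=-563/162
back: M3=-563/162
back: M2=66/29−8/29·-563/162=262/81
back: M1=-1/4−3/8·262/81=-79/54
M: M0=0, M1=-79/54, M2=262/81, M3=-563/162, M4=0
seg 0: a=1, c=M0/2=0, d=(M1−M0)/(6·1)=-79/324, b=Δ0−h0·(2M0+M1)/6=-245/324
seg 1: a=0, c=M1/2=-79/108, d=(M2−M1)/(6·3)=761/2916, b=Δ1−h1·(2M1+M2)/6=-241/162
seg 2: a=-4, c=M2/2=131/81, d=(M3−M2)/(6·3)=-1087/2916, b=Δ2−h2·(2M2+M3)/6=379/324
seg 3: a=4, c=M3/2=-563/324, d=(M4−M3)/(6·3)=563/2916, b=Δ3−h3·(2M3+M4)/6=131/162
t_q=3/4 → seg 0, τ=3/4; S=1+-245/324·τ+0·τ²+-79/324·τ³=2281/6912

  seg 0: a=1 b=-245/324 c=0 d=-79/324
  seg 1: a=0 b=-241/162 c=-79/108 d=761/2916
  seg 2: a=-4 b=379/324 c=131/81 d=-1087/2916
  seg 3: a=4 b=131/162 c=-563/324 d=563/2916
S(3/4) = 2281/6912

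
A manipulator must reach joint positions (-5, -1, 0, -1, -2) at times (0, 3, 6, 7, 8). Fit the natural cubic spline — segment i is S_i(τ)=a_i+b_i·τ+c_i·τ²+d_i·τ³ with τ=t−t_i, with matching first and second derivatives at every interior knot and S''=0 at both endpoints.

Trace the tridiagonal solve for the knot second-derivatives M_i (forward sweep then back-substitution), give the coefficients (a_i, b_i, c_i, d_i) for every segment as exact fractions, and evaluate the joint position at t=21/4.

Δ: Δ0=4/3, Δ1=1/3, Δ2=-1, Δ3=-1
row 1: diag=12, rhs=-6; c'=1/4, d'=-1/2
row 2: denom=8−3·1/4=29/4; d'=(-8−3·-1/2)/(29/4)=-26/29
row 3: denom=4−1·4/29=112/29; d'=(0−1·-26/29)/(112/29)=13/56
back: M3=13/56
back: M2=-26/29−4/29·13/56=-13/14
back: M1=-1/2−1/4·-13/14=-15/56
M: M0=0, M1=-15/56, M2=-13/14, M3=13/56, M4=0
seg 0: a=-5, c=M0/2=0, d=(M1−M0)/(6·3)=-5/336, b=Δ0−h0·(2M0+M1)/6=493/336
seg 1: a=-1, c=M1/2=-15/112, d=(M2−M1)/(6·3)=-37/1008, b=Δ1−h1·(2M1+M2)/6=179/168
seg 2: a=0, c=M2/2=-13/28, d=(M3−M2)/(6·1)=65/336, b=Δ2−h2·(2M2+M3)/6=-35/48
seg 3: a=-1, c=M3/2=13/112, d=(M4−M3)/(6·1)=-13/336, b=Δ3−h3·(2M3+M4)/6=-181/168
t_q=21/4 → seg 1, τ=9/4; S=-1+179/168·τ+-15/112·τ²+-37/1008·τ³=2159/7168

  seg 0: a=-5 b=493/336 c=0 d=-5/336
  seg 1: a=-1 b=179/168 c=-15/112 d=-37/1008
  seg 2: a=0 b=-35/48 c=-13/28 d=65/336
  seg 3: a=-1 b=-181/168 c=13/112 d=-13/336
S(21/4) = 2159/7168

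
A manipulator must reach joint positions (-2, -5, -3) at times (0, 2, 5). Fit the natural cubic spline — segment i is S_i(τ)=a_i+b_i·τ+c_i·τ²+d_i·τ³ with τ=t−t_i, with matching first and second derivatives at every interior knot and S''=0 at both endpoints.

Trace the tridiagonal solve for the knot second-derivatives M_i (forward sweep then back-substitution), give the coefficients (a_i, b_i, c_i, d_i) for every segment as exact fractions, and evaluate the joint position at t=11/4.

Δ: Δ0=-3/2, Δ1=2/3
row 1: diag=10, rhs=13; c'=3/10, d'=13/10
back: M1=13/10
M: M0=0, M1=13/10, M2=0
seg 0: a=-2, c=M0/2=0, d=(M1−M0)/(6·2)=13/120, b=Δ0−h0·(2M0+M1)/6=-29/15
seg 1: a=-5, c=M1/2=13/20, d=(M2−M1)/(6·3)=-13/180, b=Δ1−h1·(2M1+M2)/6=-19/30
t_q=11/4 → seg 1, τ=3/4; S=-5+-19/30·τ+13/20·τ²+-13/180·τ³=-6579/1280

  seg 0: a=-2 b=-29/15 c=0 d=13/120
  seg 1: a=-5 b=-19/30 c=13/20 d=-13/180
S(11/4) = -6579/1280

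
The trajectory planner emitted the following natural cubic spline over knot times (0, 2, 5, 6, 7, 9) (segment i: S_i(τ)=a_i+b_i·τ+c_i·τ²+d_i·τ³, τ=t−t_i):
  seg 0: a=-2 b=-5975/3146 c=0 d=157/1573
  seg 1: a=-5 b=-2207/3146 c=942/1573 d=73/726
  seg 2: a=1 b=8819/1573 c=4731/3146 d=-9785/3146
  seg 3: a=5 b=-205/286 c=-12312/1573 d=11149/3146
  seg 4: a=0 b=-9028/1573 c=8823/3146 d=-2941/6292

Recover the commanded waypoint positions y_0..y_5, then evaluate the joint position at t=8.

y_0=-2 y_1=-5 y_2=1 y_3=5 y_4=0 y_5=-4
S(8) = -21407/6292

y_0 = S_0(0) = a_0 = -2
y_1 = S_1(0) = a_1 = -5
y_2 = S_2(0) = a_2 = 1
y_3 = S_3(0) = a_3 = 5
y_4 = S_4(0) = a_4 = 0
y_5 = S_4(2) = -4
t_q=8 is in segment 4 (τ=1); S_4(τ)=-21407/6292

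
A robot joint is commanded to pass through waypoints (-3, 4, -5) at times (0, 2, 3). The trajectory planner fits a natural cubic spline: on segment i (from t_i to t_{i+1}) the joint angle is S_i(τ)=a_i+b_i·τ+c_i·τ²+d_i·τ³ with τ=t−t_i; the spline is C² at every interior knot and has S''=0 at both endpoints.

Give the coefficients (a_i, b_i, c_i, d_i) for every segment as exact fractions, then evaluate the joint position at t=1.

  seg 0: a=-3 b=23/3 c=0 d=-25/24
  seg 1: a=4 b=-29/6 c=-25/4 d=25/12
S(1) = 29/8

Δ: Δ0=7/2, Δ1=-9
row 1: diag=6, rhs=-75; c'=1/6, d'=-25/2
back: M1=-25/2
M: M0=0, M1=-25/2, M2=0
seg 0: a=-3, c=M0/2=0, d=(M1−M0)/(6·2)=-25/24, b=Δ0−h0·(2M0+M1)/6=23/3
seg 1: a=4, c=M1/2=-25/4, d=(M2−M1)/(6·1)=25/12, b=Δ1−h1·(2M1+M2)/6=-29/6
t_q=1 → seg 0, τ=1; S=-3+23/3·τ+0·τ²+-25/24·τ³=29/8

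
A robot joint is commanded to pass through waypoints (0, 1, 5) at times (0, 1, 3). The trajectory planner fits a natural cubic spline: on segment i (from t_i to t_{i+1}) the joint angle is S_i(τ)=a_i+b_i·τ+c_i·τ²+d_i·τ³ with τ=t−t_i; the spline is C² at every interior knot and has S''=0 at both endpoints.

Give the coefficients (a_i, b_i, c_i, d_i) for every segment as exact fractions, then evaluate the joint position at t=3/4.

Δ: Δ0=1, Δ1=2
row 1: diag=6, rhs=6; c'=1/3, d'=1
back: M1=1
M: M0=0, M1=1, M2=0
seg 0: a=0, c=M0/2=0, d=(M1−M0)/(6·1)=1/6, b=Δ0−h0·(2M0+M1)/6=5/6
seg 1: a=1, c=M1/2=1/2, d=(M2−M1)/(6·2)=-1/12, b=Δ1−h1·(2M1+M2)/6=4/3
t_q=3/4 → seg 0, τ=3/4; S=0+5/6·τ+0·τ²+1/6·τ³=89/128

  seg 0: a=0 b=5/6 c=0 d=1/6
  seg 1: a=1 b=4/3 c=1/2 d=-1/12
S(3/4) = 89/128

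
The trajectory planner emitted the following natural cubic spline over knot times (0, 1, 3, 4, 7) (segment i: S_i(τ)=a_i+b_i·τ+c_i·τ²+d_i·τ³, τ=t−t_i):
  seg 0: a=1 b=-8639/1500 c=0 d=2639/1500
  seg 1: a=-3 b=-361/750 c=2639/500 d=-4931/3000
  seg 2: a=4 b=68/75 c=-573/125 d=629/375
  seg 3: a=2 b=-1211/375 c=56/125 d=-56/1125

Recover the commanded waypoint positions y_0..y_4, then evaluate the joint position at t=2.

y_0 = S_0(0) = a_0 = 1
y_1 = S_1(0) = a_1 = -3
y_2 = S_2(0) = a_2 = 4
y_3 = S_3(0) = a_3 = 2
y_4 = S_3(3) = -5
t_q=2 is in segment 1 (τ=1); S_1(τ)=153/1000

y_0=1 y_1=-3 y_2=4 y_3=2 y_4=-5
S(2) = 153/1000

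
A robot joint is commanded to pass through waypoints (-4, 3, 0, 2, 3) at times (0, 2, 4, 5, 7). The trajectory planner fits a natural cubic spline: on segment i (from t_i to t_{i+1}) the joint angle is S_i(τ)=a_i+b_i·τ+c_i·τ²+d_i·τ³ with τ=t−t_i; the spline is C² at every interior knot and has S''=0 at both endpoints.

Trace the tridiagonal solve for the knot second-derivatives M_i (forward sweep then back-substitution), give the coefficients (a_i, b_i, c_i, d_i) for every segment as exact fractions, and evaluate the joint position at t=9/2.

Δ: Δ0=7/2, Δ1=-3/2, Δ2=2, Δ3=1/2
row 1: diag=8, rhs=-30; c'=1/4, d'=-15/4
row 2: denom=6−2·1/4=11/2; d'=(21−2·-15/4)/(11/2)=57/11
row 3: denom=6−1·2/11=64/11; d'=(-9−1·57/11)/(64/11)=-39/16
back: M3=-39/16
back: M2=57/11−2/11·-39/16=45/8
back: M1=-15/4−1/4·45/8=-165/32
M: M0=0, M1=-165/32, M2=45/8, M3=-39/16, M4=0
seg 0: a=-4, c=M0/2=0, d=(M1−M0)/(6·2)=-55/128, b=Δ0−h0·(2M0+M1)/6=167/32
seg 1: a=3, c=M1/2=-165/64, d=(M2−M1)/(6·2)=115/128, b=Δ1−h1·(2M1+M2)/6=1/16
seg 2: a=0, c=M2/2=45/16, d=(M3−M2)/(6·1)=-43/32, b=Δ2−h2·(2M2+M3)/6=17/32
seg 3: a=2, c=M3/2=-39/32, d=(M4−M3)/(6·2)=13/64, b=Δ3−h3·(2M3+M4)/6=17/8
t_q=9/2 → seg 2, τ=1/2; S=0+17/32·τ+45/16·τ²+-43/32·τ³=205/256

  seg 0: a=-4 b=167/32 c=0 d=-55/128
  seg 1: a=3 b=1/16 c=-165/64 d=115/128
  seg 2: a=0 b=17/32 c=45/16 d=-43/32
  seg 3: a=2 b=17/8 c=-39/32 d=13/64
S(9/2) = 205/256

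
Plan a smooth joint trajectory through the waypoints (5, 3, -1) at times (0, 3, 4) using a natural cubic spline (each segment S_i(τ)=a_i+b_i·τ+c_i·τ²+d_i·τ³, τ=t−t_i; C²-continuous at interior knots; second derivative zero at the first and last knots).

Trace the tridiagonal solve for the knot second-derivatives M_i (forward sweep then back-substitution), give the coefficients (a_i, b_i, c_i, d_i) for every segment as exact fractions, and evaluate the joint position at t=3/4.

  seg 0: a=5 b=7/12 c=0 d=-5/36
  seg 1: a=3 b=-19/6 c=-5/4 d=5/12
S(3/4) = 1377/256

Δ: Δ0=-2/3, Δ1=-4
row 1: diag=8, rhs=-20; c'=1/8, d'=-5/2
back: M1=-5/2
M: M0=0, M1=-5/2, M2=0
seg 0: a=5, c=M0/2=0, d=(M1−M0)/(6·3)=-5/36, b=Δ0−h0·(2M0+M1)/6=7/12
seg 1: a=3, c=M1/2=-5/4, d=(M2−M1)/(6·1)=5/12, b=Δ1−h1·(2M1+M2)/6=-19/6
t_q=3/4 → seg 0, τ=3/4; S=5+7/12·τ+0·τ²+-5/36·τ³=1377/256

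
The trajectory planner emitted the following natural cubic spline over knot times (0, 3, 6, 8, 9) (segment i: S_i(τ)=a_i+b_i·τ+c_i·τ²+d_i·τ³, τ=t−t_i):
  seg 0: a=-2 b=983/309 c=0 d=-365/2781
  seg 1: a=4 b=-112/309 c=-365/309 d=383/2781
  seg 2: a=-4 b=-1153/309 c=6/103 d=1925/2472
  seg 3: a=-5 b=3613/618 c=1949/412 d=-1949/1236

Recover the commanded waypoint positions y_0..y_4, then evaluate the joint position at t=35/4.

y_0 = S_0(0) = a_0 = -2
y_1 = S_1(0) = a_1 = 4
y_2 = S_2(0) = a_2 = -4
y_3 = S_3(0) = a_3 = -5
y_4 = S_3(1) = 4
t_q=35/4 is in segment 3 (τ=3/4); S_3(τ)=36399/26368

y_0=-2 y_1=4 y_2=-4 y_3=-5 y_4=4
S(35/4) = 36399/26368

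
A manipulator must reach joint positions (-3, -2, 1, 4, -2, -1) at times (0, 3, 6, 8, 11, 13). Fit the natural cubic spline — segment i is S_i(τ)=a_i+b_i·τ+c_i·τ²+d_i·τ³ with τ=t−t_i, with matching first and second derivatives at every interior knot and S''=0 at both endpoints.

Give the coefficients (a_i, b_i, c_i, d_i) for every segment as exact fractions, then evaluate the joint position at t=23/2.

Δ: Δ0=1/3, Δ1=1, Δ2=3/2, Δ3=-2, Δ4=1/2
row 1: diag=12, rhs=4; c'=1/4, d'=1/3
row 2: denom=10−3·1/4=37/4; d'=(3−3·1/3)/(37/4)=8/37
row 3: denom=10−2·8/37=354/37; d'=(-21−2·8/37)/(354/37)=-793/354
row 4: denom=10−3·37/118=1069/118; d'=(15−3·-793/354)/(1069/118)=2563/1069
back: M4=2563/1069
back: M3=-793/354−37/118·2563/1069=-9595/3207
back: M2=8/37−8/37·-9595/3207=2768/3207
back: M1=1/3−1/4·2768/3207=377/3207
M: M0=0, M1=377/3207, M2=2768/3207, M3=-9595/3207, M4=2563/1069, M5=0
seg 0: a=-3, c=M0/2=0, d=(M1−M0)/(6·3)=377/57726, b=Δ0−h0·(2M0+M1)/6=587/2138
seg 1: a=-2, c=M1/2=377/6414, d=(M2−M1)/(6·3)=797/19242, b=Δ1−h1·(2M1+M2)/6=482/1069
seg 2: a=1, c=M2/2=1384/3207, d=(M3−M2)/(6·2)=-4121/12828, b=Δ2−h2·(2M2+M3)/6=4109/2138
seg 3: a=4, c=M3/2=-9595/6414, d=(M4−M3)/(6·3)=8642/28863, b=Δ3−h3·(2M3+M4)/6=-1327/6414
seg 4: a=-2, c=M4/2=2563/2138, d=(M5−M4)/(6·2)=-2563/12828, b=Δ4−h4·(2M4+M5)/6=-7045/6414
t_q=23/2 → seg 4, τ=1/2; S=-2+-7045/6414·τ+2563/2138·τ²+-2563/12828·τ³=-77805/34208

  seg 0: a=-3 b=587/2138 c=0 d=377/57726
  seg 1: a=-2 b=482/1069 c=377/6414 d=797/19242
  seg 2: a=1 b=4109/2138 c=1384/3207 d=-4121/12828
  seg 3: a=4 b=-1327/6414 c=-9595/6414 d=8642/28863
  seg 4: a=-2 b=-7045/6414 c=2563/2138 d=-2563/12828
S(23/2) = -77805/34208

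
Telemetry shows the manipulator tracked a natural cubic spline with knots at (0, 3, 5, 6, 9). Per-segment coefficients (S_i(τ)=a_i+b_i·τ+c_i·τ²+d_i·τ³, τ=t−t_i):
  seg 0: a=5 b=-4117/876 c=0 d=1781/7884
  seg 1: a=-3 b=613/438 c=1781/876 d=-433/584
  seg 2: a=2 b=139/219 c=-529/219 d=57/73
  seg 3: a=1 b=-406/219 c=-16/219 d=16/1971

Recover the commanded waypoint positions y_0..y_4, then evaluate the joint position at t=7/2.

y_0 = S_0(0) = a_0 = 5
y_1 = S_1(0) = a_1 = -3
y_2 = S_2(0) = a_2 = 2
y_3 = S_3(0) = a_3 = 1
y_4 = S_3(3) = -5
t_q=7/2 is in segment 1 (τ=1/2); S_1(τ)=-8805/4672

y_0=5 y_1=-3 y_2=2 y_3=1 y_4=-5
S(7/2) = -8805/4672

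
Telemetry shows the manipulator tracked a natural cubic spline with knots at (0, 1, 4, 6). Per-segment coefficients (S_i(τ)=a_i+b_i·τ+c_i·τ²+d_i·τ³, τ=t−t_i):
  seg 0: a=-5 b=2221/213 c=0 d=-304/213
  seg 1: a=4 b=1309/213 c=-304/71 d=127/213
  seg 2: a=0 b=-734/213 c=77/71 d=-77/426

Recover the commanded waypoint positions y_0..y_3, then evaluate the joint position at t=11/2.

y_0 = S_0(0) = a_0 = -5
y_1 = S_1(0) = a_1 = 4
y_2 = S_2(0) = a_2 = 0
y_3 = S_2(2) = -4
t_q=11/2 is in segment 2 (τ=3/2); S_2(τ)=-3793/1136

y_0=-5 y_1=4 y_2=0 y_3=-4
S(11/2) = -3793/1136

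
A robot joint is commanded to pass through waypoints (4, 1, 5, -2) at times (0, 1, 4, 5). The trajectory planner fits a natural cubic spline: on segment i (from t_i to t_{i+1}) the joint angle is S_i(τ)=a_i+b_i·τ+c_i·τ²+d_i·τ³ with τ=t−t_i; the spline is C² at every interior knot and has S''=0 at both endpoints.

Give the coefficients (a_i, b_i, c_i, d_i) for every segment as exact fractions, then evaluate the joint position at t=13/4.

  seg 0: a=4 b=-674/165 c=0 d=179/165
  seg 1: a=1 b=-137/165 c=179/55 d=-38/45
  seg 2: a=5 b=-677/165 c=-239/55 d=239/165
S(13/4) = 10541/1760

Δ: Δ0=-3, Δ1=4/3, Δ2=-7
row 1: diag=8, rhs=26; c'=3/8, d'=13/4
row 2: denom=8−3·3/8=55/8; d'=(-50−3·13/4)/(55/8)=-478/55
back: M2=-478/55
back: M1=13/4−3/8·-478/55=358/55
M: M0=0, M1=358/55, M2=-478/55, M3=0
seg 0: a=4, c=M0/2=0, d=(M1−M0)/(6·1)=179/165, b=Δ0−h0·(2M0+M1)/6=-674/165
seg 1: a=1, c=M1/2=179/55, d=(M2−M1)/(6·3)=-38/45, b=Δ1−h1·(2M1+M2)/6=-137/165
seg 2: a=5, c=M2/2=-239/55, d=(M3−M2)/(6·1)=239/165, b=Δ2−h2·(2M2+M3)/6=-677/165
t_q=13/4 → seg 1, τ=9/4; S=1+-137/165·τ+179/55·τ²+-38/45·τ³=10541/1760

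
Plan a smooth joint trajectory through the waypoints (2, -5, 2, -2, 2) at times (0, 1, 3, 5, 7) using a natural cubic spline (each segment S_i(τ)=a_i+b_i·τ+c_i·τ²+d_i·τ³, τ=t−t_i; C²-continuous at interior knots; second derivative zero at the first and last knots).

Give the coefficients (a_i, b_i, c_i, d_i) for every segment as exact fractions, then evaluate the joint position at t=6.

Δ: Δ0=-7, Δ1=7/2, Δ2=-2, Δ3=2
row 1: diag=6, rhs=63; c'=1/3, d'=21/2
row 2: denom=8−2·1/3=22/3; d'=(-33−2·21/2)/(22/3)=-81/11
row 3: denom=8−2·3/11=82/11; d'=(24−2·-81/11)/(82/11)=213/41
back: M3=213/41
back: M2=-81/11−3/11·213/41=-360/41
back: M1=21/2−1/3·-360/41=1101/82
M: M0=0, M1=1101/82, M2=-360/41, M3=213/41, M4=0
seg 0: a=2, c=M0/2=0, d=(M1−M0)/(6·1)=367/164, b=Δ0−h0·(2M0+M1)/6=-1515/164
seg 1: a=-5, c=M1/2=1101/164, d=(M2−M1)/(6·2)=-607/328, b=Δ1−h1·(2M1+M2)/6=-207/82
seg 2: a=2, c=M2/2=-180/41, d=(M3−M2)/(6·2)=191/164, b=Δ2−h2·(2M2+M3)/6=87/41
seg 3: a=-2, c=M3/2=213/82, d=(M4−M3)/(6·2)=-71/164, b=Δ3−h3·(2M3+M4)/6=-60/41
t_q=6 → seg 3, τ=1; S=-2+-60/41·τ+213/82·τ²+-71/164·τ³=-213/164

  seg 0: a=2 b=-1515/164 c=0 d=367/164
  seg 1: a=-5 b=-207/82 c=1101/164 d=-607/328
  seg 2: a=2 b=87/41 c=-180/41 d=191/164
  seg 3: a=-2 b=-60/41 c=213/82 d=-71/164
S(6) = -213/164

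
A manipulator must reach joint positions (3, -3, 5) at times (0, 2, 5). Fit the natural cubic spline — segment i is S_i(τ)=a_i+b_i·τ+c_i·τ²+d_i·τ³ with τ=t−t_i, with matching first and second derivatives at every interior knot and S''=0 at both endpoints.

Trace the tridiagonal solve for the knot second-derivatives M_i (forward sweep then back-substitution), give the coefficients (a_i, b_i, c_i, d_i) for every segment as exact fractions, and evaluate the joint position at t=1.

Δ: Δ0=-3, Δ1=8/3
row 1: diag=10, rhs=34; c'=3/10, d'=17/5
back: M1=17/5
M: M0=0, M1=17/5, M2=0
seg 0: a=3, c=M0/2=0, d=(M1−M0)/(6·2)=17/60, b=Δ0−h0·(2M0+M1)/6=-62/15
seg 1: a=-3, c=M1/2=17/10, d=(M2−M1)/(6·3)=-17/90, b=Δ1−h1·(2M1+M2)/6=-11/15
t_q=1 → seg 0, τ=1; S=3+-62/15·τ+0·τ²+17/60·τ³=-17/20

  seg 0: a=3 b=-62/15 c=0 d=17/60
  seg 1: a=-3 b=-11/15 c=17/10 d=-17/90
S(1) = -17/20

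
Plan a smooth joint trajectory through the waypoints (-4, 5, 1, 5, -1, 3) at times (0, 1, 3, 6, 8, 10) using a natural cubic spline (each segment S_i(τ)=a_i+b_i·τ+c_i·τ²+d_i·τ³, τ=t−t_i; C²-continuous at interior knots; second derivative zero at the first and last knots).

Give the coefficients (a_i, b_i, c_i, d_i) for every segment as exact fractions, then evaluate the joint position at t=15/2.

Δ: Δ0=9, Δ1=-2, Δ2=4/3, Δ3=-3, Δ4=2
row 1: diag=6, rhs=-66; c'=1/3, d'=-11
row 2: denom=10−2·1/3=28/3; d'=(20−2·-11)/(28/3)=9/2
row 3: denom=10−3·9/28=253/28; d'=(-26−3·9/2)/(253/28)=-1106/253
row 4: denom=8−2·56/253=1912/253; d'=(30−2·-1106/253)/(1912/253)=4901/956
back: M4=4901/956
back: M3=-1106/253−56/253·4901/956=-1316/239
back: M2=9/2−9/28·-1316/239=2997/478
back: M1=-11−1/3·2997/478=-6257/478
M: M0=0, M1=-6257/478, M2=2997/478, M3=-1316/239, M4=4901/956, M5=0
seg 0: a=-4, c=M0/2=0, d=(M1−M0)/(6·1)=-6257/2868, b=Δ0−h0·(2M0+M1)/6=32069/2868
seg 1: a=5, c=M1/2=-6257/956, d=(M2−M1)/(6·2)=4627/2868, b=Δ1−h1·(2M1+M2)/6=6649/1434
seg 2: a=1, c=M2/2=2997/956, d=(M3−M2)/(6·3)=-5629/8604, b=Δ2−h2·(2M2+M3)/6=-3131/1434
seg 3: a=5, c=M3/2=-658/239, d=(M4−M3)/(6·2)=10165/11472, b=Δ3−h3·(2M3+M4)/6=-2977/2868
seg 4: a=-1, c=M4/2=4901/1912, d=(M5−M4)/(6·2)=-4901/11472, b=Δ4−h4·(2M4+M5)/6=-2033/1434
t_q=15/2 → seg 3, τ=3/2; S=5+-2977/2868·τ+-658/239·τ²+10165/11472·τ³=7309/30592

  seg 0: a=-4 b=32069/2868 c=0 d=-6257/2868
  seg 1: a=5 b=6649/1434 c=-6257/956 d=4627/2868
  seg 2: a=1 b=-3131/1434 c=2997/956 d=-5629/8604
  seg 3: a=5 b=-2977/2868 c=-658/239 d=10165/11472
  seg 4: a=-1 b=-2033/1434 c=4901/1912 d=-4901/11472
S(15/2) = 7309/30592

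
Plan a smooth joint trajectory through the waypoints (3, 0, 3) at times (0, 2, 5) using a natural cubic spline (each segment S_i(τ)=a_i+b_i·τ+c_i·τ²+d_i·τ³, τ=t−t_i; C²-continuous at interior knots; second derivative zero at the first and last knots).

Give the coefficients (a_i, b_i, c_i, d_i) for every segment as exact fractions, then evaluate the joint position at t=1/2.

Δ: Δ0=-3/2, Δ1=1
row 1: diag=10, rhs=15; c'=3/10, d'=3/2
back: M1=3/2
M: M0=0, M1=3/2, M2=0
seg 0: a=3, c=M0/2=0, d=(M1−M0)/(6·2)=1/8, b=Δ0−h0·(2M0+M1)/6=-2
seg 1: a=0, c=M1/2=3/4, d=(M2−M1)/(6·3)=-1/12, b=Δ1−h1·(2M1+M2)/6=-1/2
t_q=1/2 → seg 0, τ=1/2; S=3+-2·τ+0·τ²+1/8·τ³=129/64

  seg 0: a=3 b=-2 c=0 d=1/8
  seg 1: a=0 b=-1/2 c=3/4 d=-1/12
S(1/2) = 129/64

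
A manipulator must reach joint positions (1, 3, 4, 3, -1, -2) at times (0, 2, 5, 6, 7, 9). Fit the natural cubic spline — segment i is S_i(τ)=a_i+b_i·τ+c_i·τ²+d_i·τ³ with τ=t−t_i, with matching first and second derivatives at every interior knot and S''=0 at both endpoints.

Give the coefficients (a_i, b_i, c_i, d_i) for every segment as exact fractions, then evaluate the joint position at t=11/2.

Δ: Δ0=1, Δ1=1/3, Δ2=-1, Δ3=-4, Δ4=-1/2
row 1: diag=10, rhs=-4; c'=3/10, d'=-2/5
row 2: denom=8−3·3/10=71/10; d'=(-8−3·-2/5)/(71/10)=-68/71
row 3: denom=4−1·10/71=274/71; d'=(-18−1·-68/71)/(274/71)=-605/137
row 4: denom=6−1·71/274=1573/274; d'=(21−1·-605/137)/(1573/274)=6964/1573
back: M4=6964/1573
back: M3=-605/137−71/274·6964/1573=-8751/1573
back: M2=-68/71−10/71·-8751/1573=-274/1573
back: M1=-2/5−3/10·-274/1573=-547/1573
M: M0=0, M1=-547/1573, M2=-274/1573, M3=-8751/1573, M4=6964/1573, M5=0
seg 0: a=1, c=M0/2=0, d=(M1−M0)/(6·2)=-547/18876, b=Δ0−h0·(2M0+M1)/6=5266/4719
seg 1: a=3, c=M1/2=-547/3146, d=(M2−M1)/(6·3)=7/726, b=Δ1−h1·(2M1+M2)/6=3625/4719
seg 2: a=4, c=M2/2=-137/1573, d=(M3−M2)/(6·1)=-8477/9438, b=Δ2−h2·(2M2+M3)/6=-139/9438
seg 3: a=3, c=M3/2=-8751/3146, d=(M4−M3)/(6·1)=15715/9438, b=Δ3−h3·(2M3+M4)/6=-1237/429
seg 4: a=-1, c=M4/2=3482/1573, d=(M5−M4)/(6·2)=-1741/4719, b=Δ4−h4·(2M4+M5)/6=-32575/9438
t_q=11/2 → seg 2, τ=1/2; S=4+-139/9438·τ+-137/1573·τ²+-8477/9438·τ³=97113/25168

  seg 0: a=1 b=5266/4719 c=0 d=-547/18876
  seg 1: a=3 b=3625/4719 c=-547/3146 d=7/726
  seg 2: a=4 b=-139/9438 c=-137/1573 d=-8477/9438
  seg 3: a=3 b=-1237/429 c=-8751/3146 d=15715/9438
  seg 4: a=-1 b=-32575/9438 c=3482/1573 d=-1741/4719
S(11/2) = 97113/25168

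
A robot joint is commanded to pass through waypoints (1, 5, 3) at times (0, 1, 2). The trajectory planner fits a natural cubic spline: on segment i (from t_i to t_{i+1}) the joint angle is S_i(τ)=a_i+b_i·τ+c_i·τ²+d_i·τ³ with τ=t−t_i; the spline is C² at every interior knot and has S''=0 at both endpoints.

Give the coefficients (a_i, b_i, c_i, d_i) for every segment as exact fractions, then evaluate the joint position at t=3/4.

Δ: Δ0=4, Δ1=-2
row 1: diag=4, rhs=-36; c'=1/4, d'=-9
back: M1=-9
M: M0=0, M1=-9, M2=0
seg 0: a=1, c=M0/2=0, d=(M1−M0)/(6·1)=-3/2, b=Δ0−h0·(2M0+M1)/6=11/2
seg 1: a=5, c=M1/2=-9/2, d=(M2−M1)/(6·1)=3/2, b=Δ1−h1·(2M1+M2)/6=1
t_q=3/4 → seg 0, τ=3/4; S=1+11/2·τ+0·τ²+-3/2·τ³=575/128

  seg 0: a=1 b=11/2 c=0 d=-3/2
  seg 1: a=5 b=1 c=-9/2 d=3/2
S(3/4) = 575/128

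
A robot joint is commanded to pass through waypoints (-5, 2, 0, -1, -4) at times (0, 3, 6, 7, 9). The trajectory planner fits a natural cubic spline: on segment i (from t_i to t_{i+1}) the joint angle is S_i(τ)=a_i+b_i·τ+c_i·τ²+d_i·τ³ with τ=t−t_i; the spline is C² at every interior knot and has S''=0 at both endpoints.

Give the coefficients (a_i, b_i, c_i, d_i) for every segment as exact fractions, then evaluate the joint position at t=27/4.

Δ: Δ0=7/3, Δ1=-2/3, Δ2=-1, Δ3=-3/2
row 1: diag=12, rhs=-18; c'=1/4, d'=-3/2
row 2: denom=8−3·1/4=29/4; d'=(-2−3·-3/2)/(29/4)=10/29
row 3: denom=6−1·4/29=170/29; d'=(-3−1·10/29)/(170/29)=-97/170
back: M3=-97/170
back: M2=10/29−4/29·-97/170=36/85
back: M1=-3/2−1/4·36/85=-273/170
M: M0=0, M1=-273/170, M2=36/85, M3=-97/170, M4=0
seg 0: a=-5, c=M0/2=0, d=(M1−M0)/(6·3)=-91/1020, b=Δ0−h0·(2M0+M1)/6=3199/1020
seg 1: a=2, c=M1/2=-273/340, d=(M2−M1)/(6·3)=23/204, b=Δ1−h1·(2M1+M2)/6=371/510
seg 2: a=0, c=M2/2=18/85, d=(M3−M2)/(6·1)=-169/1020, b=Δ2−h2·(2M2+M3)/6=-1067/1020
seg 3: a=-1, c=M3/2=-97/340, d=(M4−M3)/(6·2)=97/2040, b=Δ3−h3·(2M3+M4)/6=-571/510
t_q=27/4 → seg 2, τ=3/4; S=0+-1067/1020·τ+18/85·τ²+-169/1020·τ³=-16001/21760

  seg 0: a=-5 b=3199/1020 c=0 d=-91/1020
  seg 1: a=2 b=371/510 c=-273/340 d=23/204
  seg 2: a=0 b=-1067/1020 c=18/85 d=-169/1020
  seg 3: a=-1 b=-571/510 c=-97/340 d=97/2040
S(27/4) = -16001/21760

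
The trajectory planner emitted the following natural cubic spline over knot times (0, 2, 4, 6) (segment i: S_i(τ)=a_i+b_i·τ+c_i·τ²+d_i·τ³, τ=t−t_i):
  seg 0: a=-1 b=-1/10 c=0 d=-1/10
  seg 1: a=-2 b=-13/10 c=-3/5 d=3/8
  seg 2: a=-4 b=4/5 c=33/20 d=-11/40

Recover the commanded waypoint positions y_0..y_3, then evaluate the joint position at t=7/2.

y_0 = S_0(0) = a_0 = -1
y_1 = S_1(0) = a_1 = -2
y_2 = S_2(0) = a_2 = -4
y_3 = S_2(2) = 2
t_q=7/2 is in segment 1 (τ=3/2); S_1(τ)=-1291/320

y_0=-1 y_1=-2 y_2=-4 y_3=2
S(7/2) = -1291/320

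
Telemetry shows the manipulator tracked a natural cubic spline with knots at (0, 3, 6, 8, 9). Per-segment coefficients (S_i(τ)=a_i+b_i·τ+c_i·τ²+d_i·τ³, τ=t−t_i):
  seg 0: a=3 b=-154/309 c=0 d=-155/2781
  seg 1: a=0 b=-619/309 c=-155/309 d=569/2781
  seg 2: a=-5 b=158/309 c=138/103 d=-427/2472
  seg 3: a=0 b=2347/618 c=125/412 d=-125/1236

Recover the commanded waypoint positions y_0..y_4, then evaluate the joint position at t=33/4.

y_0=3 y_1=0 y_2=-5 y_3=0 y_4=4
S(33/4) = 25493/26368

y_0 = S_0(0) = a_0 = 3
y_1 = S_1(0) = a_1 = 0
y_2 = S_2(0) = a_2 = -5
y_3 = S_3(0) = a_3 = 0
y_4 = S_3(1) = 4
t_q=33/4 is in segment 3 (τ=1/4); S_3(τ)=25493/26368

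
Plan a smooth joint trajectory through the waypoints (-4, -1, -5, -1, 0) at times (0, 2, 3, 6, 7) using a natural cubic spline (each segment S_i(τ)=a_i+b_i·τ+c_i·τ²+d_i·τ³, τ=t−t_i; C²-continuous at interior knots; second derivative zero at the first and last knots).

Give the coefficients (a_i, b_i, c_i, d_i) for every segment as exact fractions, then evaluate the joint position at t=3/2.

  seg 0: a=-4 b=1763/483 c=0 d=-2077/3864
  seg 1: a=-1 b=-2705/966 c=-2077/644 d=559/276
  seg 2: a=-5 b=-6133/1932 c=459/161 d=-2605/5796
  seg 3: a=-1 b=1735/966 c=-769/644 d=769/1932
S(3/2) = -499/1472

Δ: Δ0=3/2, Δ1=-4, Δ2=4/3, Δ3=1
row 1: diag=6, rhs=-33; c'=1/6, d'=-11/2
row 2: denom=8−1·1/6=47/6; d'=(32−1·-11/2)/(47/6)=225/47
row 3: denom=8−3·18/47=322/47; d'=(-2−3·225/47)/(322/47)=-769/322
back: M3=-769/322
back: M2=225/47−18/47·-769/322=918/161
back: M1=-11/2−1/6·918/161=-2077/322
M: M0=0, M1=-2077/322, M2=918/161, M3=-769/322, M4=0
seg 0: a=-4, c=M0/2=0, d=(M1−M0)/(6·2)=-2077/3864, b=Δ0−h0·(2M0+M1)/6=1763/483
seg 1: a=-1, c=M1/2=-2077/644, d=(M2−M1)/(6·1)=559/276, b=Δ1−h1·(2M1+M2)/6=-2705/966
seg 2: a=-5, c=M2/2=459/161, d=(M3−M2)/(6·3)=-2605/5796, b=Δ2−h2·(2M2+M3)/6=-6133/1932
seg 3: a=-1, c=M3/2=-769/644, d=(M4−M3)/(6·1)=769/1932, b=Δ3−h3·(2M3+M4)/6=1735/966
t_q=3/2 → seg 0, τ=3/2; S=-4+1763/483·τ+0·τ²+-2077/3864·τ³=-499/1472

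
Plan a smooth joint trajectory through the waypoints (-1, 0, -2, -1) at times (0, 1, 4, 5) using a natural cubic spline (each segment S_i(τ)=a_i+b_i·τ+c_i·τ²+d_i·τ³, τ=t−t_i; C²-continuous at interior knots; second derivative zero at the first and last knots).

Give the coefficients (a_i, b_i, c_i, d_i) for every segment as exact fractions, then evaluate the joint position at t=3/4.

  seg 0: a=-1 b=4/3 c=0 d=-1/3
  seg 1: a=0 b=1/3 c=-1 d=2/9
  seg 2: a=-2 b=1/3 c=1 d=-1/3
S(3/4) = -9/64

Δ: Δ0=1, Δ1=-2/3, Δ2=1
row 1: diag=8, rhs=-10; c'=3/8, d'=-5/4
row 2: denom=8−3·3/8=55/8; d'=(10−3·-5/4)/(55/8)=2
back: M2=2
back: M1=-5/4−3/8·2=-2
M: M0=0, M1=-2, M2=2, M3=0
seg 0: a=-1, c=M0/2=0, d=(M1−M0)/(6·1)=-1/3, b=Δ0−h0·(2M0+M1)/6=4/3
seg 1: a=0, c=M1/2=-1, d=(M2−M1)/(6·3)=2/9, b=Δ1−h1·(2M1+M2)/6=1/3
seg 2: a=-2, c=M2/2=1, d=(M3−M2)/(6·1)=-1/3, b=Δ2−h2·(2M2+M3)/6=1/3
t_q=3/4 → seg 0, τ=3/4; S=-1+4/3·τ+0·τ²+-1/3·τ³=-9/64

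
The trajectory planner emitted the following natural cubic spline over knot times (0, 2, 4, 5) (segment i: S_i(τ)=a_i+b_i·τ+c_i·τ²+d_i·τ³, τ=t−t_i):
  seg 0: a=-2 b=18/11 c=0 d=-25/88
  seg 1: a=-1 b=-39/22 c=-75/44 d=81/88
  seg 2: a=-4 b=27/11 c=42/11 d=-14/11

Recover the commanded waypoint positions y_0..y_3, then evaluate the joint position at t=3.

y_0 = S_0(0) = a_0 = -2
y_1 = S_1(0) = a_1 = -1
y_2 = S_2(0) = a_2 = -4
y_3 = S_2(1) = 1
t_q=3 is in segment 1 (τ=1); S_1(τ)=-313/88

y_0=-2 y_1=-1 y_2=-4 y_3=1
S(3) = -313/88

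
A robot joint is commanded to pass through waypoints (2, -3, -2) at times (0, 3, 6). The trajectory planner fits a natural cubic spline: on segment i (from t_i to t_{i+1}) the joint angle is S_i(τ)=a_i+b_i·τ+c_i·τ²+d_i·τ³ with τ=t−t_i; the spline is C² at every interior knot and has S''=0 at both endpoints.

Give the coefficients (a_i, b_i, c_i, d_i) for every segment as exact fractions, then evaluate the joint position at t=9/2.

Δ: Δ0=-5/3, Δ1=1/3
row 1: diag=12, rhs=12; c'=1/4, d'=1
back: M1=1
M: M0=0, M1=1, M2=0
seg 0: a=2, c=M0/2=0, d=(M1−M0)/(6·3)=1/18, b=Δ0−h0·(2M0+M1)/6=-13/6
seg 1: a=-3, c=M1/2=1/2, d=(M2−M1)/(6·3)=-1/18, b=Δ1−h1·(2M1+M2)/6=-2/3
t_q=9/2 → seg 1, τ=3/2; S=-3+-2/3·τ+1/2·τ²+-1/18·τ³=-49/16

  seg 0: a=2 b=-13/6 c=0 d=1/18
  seg 1: a=-3 b=-2/3 c=1/2 d=-1/18
S(9/2) = -49/16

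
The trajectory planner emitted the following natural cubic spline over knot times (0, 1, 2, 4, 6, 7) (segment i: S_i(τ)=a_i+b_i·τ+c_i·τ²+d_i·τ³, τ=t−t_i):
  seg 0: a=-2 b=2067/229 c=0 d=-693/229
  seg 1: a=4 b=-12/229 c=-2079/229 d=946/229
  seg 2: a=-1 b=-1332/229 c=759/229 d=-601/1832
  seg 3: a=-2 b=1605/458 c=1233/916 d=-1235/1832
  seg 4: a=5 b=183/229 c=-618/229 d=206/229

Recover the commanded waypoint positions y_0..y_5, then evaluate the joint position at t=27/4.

y_0=-2 y_1=4 y_2=-1 y_3=-2 y_4=5 y_5=4
S(27/4) = 32689/7328

y_0 = S_0(0) = a_0 = -2
y_1 = S_1(0) = a_1 = 4
y_2 = S_2(0) = a_2 = -1
y_3 = S_3(0) = a_3 = -2
y_4 = S_4(0) = a_4 = 5
y_5 = S_4(1) = 4
t_q=27/4 is in segment 4 (τ=3/4); S_4(τ)=32689/7328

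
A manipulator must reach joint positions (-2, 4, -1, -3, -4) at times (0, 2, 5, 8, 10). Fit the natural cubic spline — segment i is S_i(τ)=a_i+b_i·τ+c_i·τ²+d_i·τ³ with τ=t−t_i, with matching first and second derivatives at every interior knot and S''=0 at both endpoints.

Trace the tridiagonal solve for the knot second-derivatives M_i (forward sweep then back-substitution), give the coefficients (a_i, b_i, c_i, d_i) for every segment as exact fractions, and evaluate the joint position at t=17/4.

  seg 0: a=-2 b=4153/1020 c=0 d=-1093/4080
  seg 1: a=4 b=437/510 c=-1093/680 d=521/2040
  seg 2: a=-1 b=-227/120 c=47/68 d=-577/6120
  seg 3: a=-3 b=-74/255 c=-107/680 d=107/4080
S(17/4) = 6091/8704

Δ: Δ0=3, Δ1=-5/3, Δ2=-2/3, Δ3=-1/2
row 1: diag=10, rhs=-28; c'=3/10, d'=-14/5
row 2: denom=12−3·3/10=111/10; d'=(6−3·-14/5)/(111/10)=48/37
row 3: denom=10−3·10/37=340/37; d'=(1−3·48/37)/(340/37)=-107/340
back: M3=-107/340
back: M2=48/37−10/37·-107/340=47/34
back: M1=-14/5−3/10·47/34=-1093/340
M: M0=0, M1=-1093/340, M2=47/34, M3=-107/340, M4=0
seg 0: a=-2, c=M0/2=0, d=(M1−M0)/(6·2)=-1093/4080, b=Δ0−h0·(2M0+M1)/6=4153/1020
seg 1: a=4, c=M1/2=-1093/680, d=(M2−M1)/(6·3)=521/2040, b=Δ1−h1·(2M1+M2)/6=437/510
seg 2: a=-1, c=M2/2=47/68, d=(M3−M2)/(6·3)=-577/6120, b=Δ2−h2·(2M2+M3)/6=-227/120
seg 3: a=-3, c=M3/2=-107/680, d=(M4−M3)/(6·2)=107/4080, b=Δ3−h3·(2M3+M4)/6=-74/255
t_q=17/4 → seg 1, τ=9/4; S=4+437/510·τ+-1093/680·τ²+521/2040·τ³=6091/8704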